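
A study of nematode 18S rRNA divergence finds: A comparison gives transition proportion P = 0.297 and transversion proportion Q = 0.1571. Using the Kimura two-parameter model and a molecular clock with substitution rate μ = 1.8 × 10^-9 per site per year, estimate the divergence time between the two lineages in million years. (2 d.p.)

Under the Kimura two-parameter model, d = −½ ln(1 − 2P − Q) − ¼ ln(1 − 2Q).
1 − 2P − Q = 0.2489, giving −½ ln(0.2489) = 0.695352.
1 − 2Q = 0.6858, giving −¼ ln(0.6858) = 0.094292.
d = 0.695352 + 0.094292 = 0.789644.
Under a molecular clock d = 2μt, so t = d/(2μ) = 0.789644 / (2 × 1.8 × 10^-9) = 219.35 million years.

219.35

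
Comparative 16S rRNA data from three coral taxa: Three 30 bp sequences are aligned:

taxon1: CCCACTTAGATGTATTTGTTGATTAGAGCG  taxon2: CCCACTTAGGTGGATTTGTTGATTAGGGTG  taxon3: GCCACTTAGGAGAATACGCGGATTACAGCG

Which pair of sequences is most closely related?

taxon1 and taxon2

taxon1–taxon2: 4/30 differ, p = 0.133, d = 0.147.
taxon1–taxon3: 9/30 differ, p = 0.300, d = 0.383.
taxon2–taxon3: 10/30 differ, p = 0.333, d = 0.441.
The smallest distance is between taxon1 and taxon2.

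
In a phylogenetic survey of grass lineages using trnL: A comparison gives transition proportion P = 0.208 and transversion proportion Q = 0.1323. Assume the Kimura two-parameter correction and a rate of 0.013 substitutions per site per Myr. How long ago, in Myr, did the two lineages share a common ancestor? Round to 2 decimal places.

18.24

Under the Kimura two-parameter model, d = −½ ln(1 − 2P − Q) − ¼ ln(1 − 2Q).
1 − 2P − Q = 0.4517, giving −½ ln(0.4517) = 0.397369.
1 − 2Q = 0.7354, giving −¼ ln(0.7354) = 0.076835.
d = 0.397369 + 0.076835 = 0.474204.
Under a molecular clock d = 2μt, so t = d/(2μ) = 0.474204 / (2 × 0.013) = 18.24 Myr.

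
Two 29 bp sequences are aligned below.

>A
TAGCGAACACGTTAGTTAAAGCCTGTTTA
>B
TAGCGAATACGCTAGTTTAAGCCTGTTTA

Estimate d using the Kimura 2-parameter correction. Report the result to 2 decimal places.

0.11

Of 29 sites, 2 differences are transitions and 1 are transversions, so P = 2/29 ≈ 0.068966 and Q = 1/29 ≈ 0.034483.
Under the Kimura two-parameter model, d = −½ ln(1 − 2P − Q) − ¼ ln(1 − 2Q).
1 − 2P − Q = 0.827585, giving −½ ln(0.827585) = 0.094622.
1 − 2Q = 0.931034, giving −¼ ln(0.931034) = 0.017865.
d = 0.094622 + 0.017865 = 0.112487.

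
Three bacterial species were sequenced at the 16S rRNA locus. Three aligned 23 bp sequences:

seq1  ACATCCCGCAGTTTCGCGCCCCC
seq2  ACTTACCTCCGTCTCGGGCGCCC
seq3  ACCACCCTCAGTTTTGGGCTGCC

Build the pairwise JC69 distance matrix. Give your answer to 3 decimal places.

d(seq1,seq2) = 0.390, d(seq1,seq3) = 0.390, d(seq2,seq3) = 0.467

seq1–seq2: 7/23 sites differ → p ≈ 0.304348, d = −0.75 ln(1 − 0.405797) = 0.390401 ≈ 0.390.
seq1–seq3: 7/23 sites differ → p ≈ 0.304348, d = −0.75 ln(1 − 0.405797) = 0.390401 ≈ 0.390.
seq2–seq3: 8/23 sites differ → p ≈ 0.347826, d = −0.75 ln(1 − 0.463768) = 0.467391 ≈ 0.467.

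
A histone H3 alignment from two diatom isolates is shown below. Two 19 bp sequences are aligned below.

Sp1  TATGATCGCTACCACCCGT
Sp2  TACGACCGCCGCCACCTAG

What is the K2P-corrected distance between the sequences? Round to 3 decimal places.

Of 19 sites, 6 differences are transitions and 1 are transversions, so P = 6/19 ≈ 0.315789 and Q = 1/19 ≈ 0.052632.
Under the Kimura two-parameter model, d = −½ ln(1 − 2P − Q) − ¼ ln(1 − 2Q).
1 − 2P − Q = 0.31579, giving −½ ln(0.31579) = 0.576339.
1 − 2Q = 0.894736, giving −¼ ln(0.894736) = 0.027807.
d = 0.576339 + 0.027807 = 0.604146.

0.604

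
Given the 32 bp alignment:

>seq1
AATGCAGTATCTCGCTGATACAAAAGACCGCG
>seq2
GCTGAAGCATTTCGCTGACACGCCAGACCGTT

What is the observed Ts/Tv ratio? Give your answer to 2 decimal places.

1.20

Transitions are A↔G and C↔T; transversions are all other mismatches.
Transitions: 6. Transversions: 5.
R = 6/5 = 1.20.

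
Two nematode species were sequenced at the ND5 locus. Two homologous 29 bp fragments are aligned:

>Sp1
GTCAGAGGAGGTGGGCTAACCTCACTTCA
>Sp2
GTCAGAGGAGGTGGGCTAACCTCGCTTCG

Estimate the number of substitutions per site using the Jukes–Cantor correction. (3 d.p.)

The sequences differ at 2 of 29 sites (24, 29), so p = 2/29 ≈ 0.068966.
d = −(3/4) ln(1 − 4p/3) = −0.75 ln(1 − 0.091955) = −0.75 ln(0.908045)
  = −0.75 × (-0.096461) = 0.072346 substitutions/site.

0.072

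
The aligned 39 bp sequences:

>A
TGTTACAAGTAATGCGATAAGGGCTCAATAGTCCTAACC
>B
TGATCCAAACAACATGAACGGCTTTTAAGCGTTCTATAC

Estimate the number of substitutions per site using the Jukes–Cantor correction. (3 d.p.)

0.786

The sequences differ at 19 of 39 sites, so p = 19/39 ≈ 0.487179.
d = −(3/4) ln(1 − 4p/3) = −0.75 ln(1 − 0.649572) = −0.75 ln(0.350428)
  = −0.75 × (-1.048600) = 0.786450 substitutions/site.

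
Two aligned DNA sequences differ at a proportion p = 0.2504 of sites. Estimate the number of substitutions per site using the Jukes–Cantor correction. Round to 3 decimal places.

d = −(3/4) ln(1 − 4p/3) = −0.75 ln(1 − 0.333867) = −0.75 ln(0.666133)
  = −0.75 × (-0.406266) = 0.304700 substitutions/site.

0.305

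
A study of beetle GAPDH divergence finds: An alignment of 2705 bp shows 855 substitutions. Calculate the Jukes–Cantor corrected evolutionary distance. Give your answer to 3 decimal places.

p = 855/2705 ≈ 0.316081.
d = −(3/4) ln(1 − 4p/3) = −0.75 ln(1 − 0.421441) = −0.75 ln(0.578559)
  = −0.75 × (-0.547215) = 0.410411 substitutions/site.

0.410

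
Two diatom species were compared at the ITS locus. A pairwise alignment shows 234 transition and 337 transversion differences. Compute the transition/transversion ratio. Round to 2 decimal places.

0.69

R = 234/337 = 0.694362… ≈ 0.69 (to 2 d.p.).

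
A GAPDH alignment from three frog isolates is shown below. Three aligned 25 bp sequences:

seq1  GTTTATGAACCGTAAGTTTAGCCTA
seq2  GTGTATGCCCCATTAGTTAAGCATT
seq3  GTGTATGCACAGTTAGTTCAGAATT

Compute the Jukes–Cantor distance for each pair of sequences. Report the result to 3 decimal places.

seq1–seq2: 8/25 sites differ → p = 0.32, d = −0.75 ln(1 − 0.426667) = 0.417216 ≈ 0.417.
seq1–seq3: 8/25 sites differ → p = 0.32, d = −0.75 ln(1 − 0.426667) = 0.417216 ≈ 0.417.
seq2–seq3: 5/25 sites differ → p = 0.2, d = −0.75 ln(1 − 0.266667) = 0.232617 ≈ 0.233.

d(seq1,seq2) = 0.417, d(seq1,seq3) = 0.417, d(seq2,seq3) = 0.233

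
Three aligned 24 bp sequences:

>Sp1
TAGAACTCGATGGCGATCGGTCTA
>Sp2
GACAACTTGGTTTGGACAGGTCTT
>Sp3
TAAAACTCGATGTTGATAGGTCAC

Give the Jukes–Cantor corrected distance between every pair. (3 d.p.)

d(Sp1,Sp2) = 0.608, d(Sp1,Sp3) = 0.304, d(Sp2,Sp3) = 0.520

Sp1–Sp2: 10/24 sites differ → p ≈ 0.416667, d = −0.75 ln(1 − 0.555556) = 0.608198 ≈ 0.608.
Sp1–Sp3: 6/24 sites differ → p = 0.25, d = −0.75 ln(1 − 0.333333) = 0.304098 ≈ 0.304.
Sp2–Sp3: 9/24 sites differ → p = 0.375, d = −0.75 ln(1 − 0.5) = 0.519860 ≈ 0.520.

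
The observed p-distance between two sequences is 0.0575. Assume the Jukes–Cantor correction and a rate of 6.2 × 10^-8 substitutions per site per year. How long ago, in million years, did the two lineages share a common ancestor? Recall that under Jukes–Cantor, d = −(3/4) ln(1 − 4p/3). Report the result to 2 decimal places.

d = −(3/4) ln(1 − 4p/3) = −0.75 ln(1 − 0.076667) = −0.75 ln(0.923333)
  = −0.75 × (-0.079765) = 0.059824 substitutions/site.
Under a molecular clock d = 2μt, so t = d/(2μ) = 0.059824 / (2 × 6.2 × 10^-8) = 0.48 million years.

0.48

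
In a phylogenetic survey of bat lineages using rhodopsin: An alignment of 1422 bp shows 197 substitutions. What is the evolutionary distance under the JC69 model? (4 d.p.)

p = 197/1422 ≈ 0.138537.
d = −(3/4) ln(1 − 4p/3) = −0.75 ln(1 − 0.184716) = −0.75 ln(0.815284)
  = −0.75 × (-0.204219) = 0.153164 substitutions/site.

0.1532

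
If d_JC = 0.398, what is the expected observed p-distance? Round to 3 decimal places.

0.309

p = (3/4)(1 − e^(−4d/3)) = 0.75 × (1 − e^(-0.530667)) = 0.75 × (1 − 0.588213) = 0.308840.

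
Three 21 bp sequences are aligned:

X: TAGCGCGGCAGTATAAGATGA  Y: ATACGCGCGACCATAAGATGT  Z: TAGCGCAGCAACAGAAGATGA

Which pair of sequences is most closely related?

X–Y: 8/21 differ, p = 0.381, d = 0.532.
X–Z: 4/21 differ, p = 0.190, d = 0.220.
Y–Z: 9/21 differ, p = 0.429, d = 0.635.
The smallest distance is between X and Z.

X and Z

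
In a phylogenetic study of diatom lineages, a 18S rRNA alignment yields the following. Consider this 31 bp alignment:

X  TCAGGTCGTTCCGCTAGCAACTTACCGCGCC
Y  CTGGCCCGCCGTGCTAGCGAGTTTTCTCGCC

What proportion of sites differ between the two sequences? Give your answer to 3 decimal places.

0.452

The sequences differ at 14 of 31 positions.
p = 14/31 = 0.451612… ≈ 0.452 (to 3 d.p.).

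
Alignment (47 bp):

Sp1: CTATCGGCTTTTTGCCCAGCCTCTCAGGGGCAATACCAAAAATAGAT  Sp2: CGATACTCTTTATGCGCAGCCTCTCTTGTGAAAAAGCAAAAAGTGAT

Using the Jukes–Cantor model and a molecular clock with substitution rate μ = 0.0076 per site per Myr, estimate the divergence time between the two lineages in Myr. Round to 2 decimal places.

The sequences differ at 14 of 47 sites, so p = 14/47 ≈ 0.297872.
d = −(3/4) ln(1 − 4p/3) = −0.75 ln(1 − 0.397163) = −0.75 ln(0.602837)
  = −0.75 × (-0.506108) = 0.379581 substitutions/site.
Under a molecular clock d = 2μt, so t = d/(2μ) = 0.379581 / (2 × 0.0076) = 24.97 Myr.

24.97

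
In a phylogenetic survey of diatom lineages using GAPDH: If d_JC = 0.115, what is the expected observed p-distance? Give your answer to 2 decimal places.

0.11

p = (3/4)(1 − e^(−4d/3)) = 0.75 × (1 − e^(-0.153333)) = 0.75 × (1 − 0.857844) = 0.106617.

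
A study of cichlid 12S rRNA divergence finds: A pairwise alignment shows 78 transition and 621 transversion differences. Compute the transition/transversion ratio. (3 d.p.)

R = 78/621 = 0.125603… ≈ 0.126 (to 3 d.p.).

0.126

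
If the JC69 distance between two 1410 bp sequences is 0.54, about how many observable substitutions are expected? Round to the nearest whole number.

543

Invert JC69: p = (3/4)(1 − e^(−4d/3)) = 0.75 × (1 − e^(-0.72)) = 0.75 × (1 − 0.486752) = 0.384936.
Expected differing sites = pL ≈ 0.384936 × 1410 = 542.75976 ≈ 543.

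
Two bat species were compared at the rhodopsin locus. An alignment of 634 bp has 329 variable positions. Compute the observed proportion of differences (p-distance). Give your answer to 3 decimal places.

p = 329/634 = 0.518927… ≈ 0.519 (to 3 d.p.).

0.519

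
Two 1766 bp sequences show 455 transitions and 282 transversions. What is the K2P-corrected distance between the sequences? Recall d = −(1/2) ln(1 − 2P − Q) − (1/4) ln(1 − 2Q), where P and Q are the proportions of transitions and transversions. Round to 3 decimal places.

P = 455/1766 ≈ 0.257644 and Q = 282/1766 ≈ 0.159683.
Under the Kimura two-parameter model, d = −½ ln(1 − 2P − Q) − ¼ ln(1 − 2Q).
1 − 2P − Q = 0.325029, giving −½ ln(0.325029) = 0.561920.
1 − 2Q = 0.680634, giving −¼ ln(0.680634) = 0.096183.
d = 0.561920 + 0.096183 = 0.658103.

0.658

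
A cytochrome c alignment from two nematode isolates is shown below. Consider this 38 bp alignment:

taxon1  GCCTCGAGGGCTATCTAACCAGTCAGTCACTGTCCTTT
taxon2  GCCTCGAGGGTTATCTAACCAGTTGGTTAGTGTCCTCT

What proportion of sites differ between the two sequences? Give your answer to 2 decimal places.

0.16

The sequences differ at 6 of 38 positions (sites 11, 24, 25, 28, 30, 37).
p = 6/38 = 0.157894… ≈ 0.16 (to 2 d.p.).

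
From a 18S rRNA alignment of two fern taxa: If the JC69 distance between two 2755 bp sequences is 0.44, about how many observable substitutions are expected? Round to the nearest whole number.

Invert JC69: p = (3/4)(1 − e^(−4d/3)) = 0.75 × (1 − e^(-0.586667)) = 0.75 × (1 − 0.556178) = 0.332867.
Expected differing sites = pL ≈ 0.332867 × 2755 = 917.048585 ≈ 917.

917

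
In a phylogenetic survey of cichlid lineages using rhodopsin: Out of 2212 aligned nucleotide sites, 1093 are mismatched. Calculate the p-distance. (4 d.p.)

0.4941

p = 1093/2212 = 0.494122… ≈ 0.4941 (to 4 d.p.).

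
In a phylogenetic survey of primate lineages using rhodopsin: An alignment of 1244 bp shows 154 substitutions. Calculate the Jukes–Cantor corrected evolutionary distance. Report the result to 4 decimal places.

0.1353

p = 154/1244 ≈ 0.123794.
d = −(3/4) ln(1 − 4p/3) = −0.75 ln(1 − 0.165059) = −0.75 ln(0.834941)
  = −0.75 × (-0.180394) = 0.135296 substitutions/site.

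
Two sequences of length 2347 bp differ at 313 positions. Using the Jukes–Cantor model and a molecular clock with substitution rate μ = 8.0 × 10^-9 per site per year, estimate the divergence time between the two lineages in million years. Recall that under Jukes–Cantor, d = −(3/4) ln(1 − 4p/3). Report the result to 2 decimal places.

p = 313/2347 ≈ 0.133362.
d = −(3/4) ln(1 − 4p/3) = −0.75 ln(1 − 0.177816) = −0.75 ln(0.822184)
  = −0.75 × (-0.195791) = 0.146843 substitutions/site.
Under a molecular clock d = 2μt, so t = d/(2μ) = 0.146843 / (2 × 8.0 × 10^-9) = 9.18 million years.

9.18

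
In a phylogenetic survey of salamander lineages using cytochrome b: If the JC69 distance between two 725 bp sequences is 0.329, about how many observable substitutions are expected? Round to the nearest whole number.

Invert JC69: p = (3/4)(1 − e^(−4d/3)) = 0.75 × (1 − e^(-0.438667)) = 0.75 × (1 − 0.644895) = 0.266329.
Expected differing sites = pL ≈ 0.266329 × 725 = 193.088525 ≈ 193.

193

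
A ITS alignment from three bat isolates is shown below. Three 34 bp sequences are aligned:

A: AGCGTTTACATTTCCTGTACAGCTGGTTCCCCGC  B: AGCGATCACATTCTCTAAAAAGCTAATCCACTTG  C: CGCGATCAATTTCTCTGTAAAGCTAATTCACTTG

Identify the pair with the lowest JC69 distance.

B and C

A–B: 14/34 differ, p = 0.412, d = 0.597.
A–C: 14/34 differ, p = 0.412, d = 0.597.
B–C: 6/34 differ, p = 0.176, d = 0.201.
The smallest distance is between B and C.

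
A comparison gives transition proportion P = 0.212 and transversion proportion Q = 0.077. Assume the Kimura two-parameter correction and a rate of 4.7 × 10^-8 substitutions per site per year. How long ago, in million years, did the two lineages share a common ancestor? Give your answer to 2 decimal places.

Under the Kimura two-parameter model, d = −½ ln(1 − 2P − Q) − ¼ ln(1 − 2Q).
1 − 2P − Q = 0.499, giving −½ ln(0.499) = 0.347575.
1 − 2Q = 0.846, giving −¼ ln(0.846) = 0.041809.
d = 0.347575 + 0.041809 = 0.389384.
Under a molecular clock d = 2μt, so t = d/(2μ) = 0.389384 / (2 × 4.7 × 10^-8) = 4.14 million years.

4.14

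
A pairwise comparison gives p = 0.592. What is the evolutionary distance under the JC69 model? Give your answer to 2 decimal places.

d = −(3/4) ln(1 − 4p/3) = −0.75 ln(1 − 0.789333) = −0.75 ln(0.210667)
  = −0.75 × (-1.557477) = 1.168108 substitutions/site.

1.17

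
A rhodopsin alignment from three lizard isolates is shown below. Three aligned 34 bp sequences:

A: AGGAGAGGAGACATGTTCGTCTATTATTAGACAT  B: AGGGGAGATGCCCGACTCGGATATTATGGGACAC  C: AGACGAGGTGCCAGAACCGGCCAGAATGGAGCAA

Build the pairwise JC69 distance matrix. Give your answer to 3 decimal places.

d(A,B) = 0.535, d(A,C) = 0.824, d(B,C) = 0.535

A–B: 13/34 sites differ → p ≈ 0.382353, d = −0.75 ln(1 − 0.509804) = 0.534712 ≈ 0.535.
A–C: 17/34 sites differ → p = 0.5, d = −0.75 ln(1 − 0.666667) = 0.823960 ≈ 0.824.
B–C: 13/34 sites differ → p ≈ 0.382353, d = −0.75 ln(1 − 0.509804) = 0.534712 ≈ 0.535.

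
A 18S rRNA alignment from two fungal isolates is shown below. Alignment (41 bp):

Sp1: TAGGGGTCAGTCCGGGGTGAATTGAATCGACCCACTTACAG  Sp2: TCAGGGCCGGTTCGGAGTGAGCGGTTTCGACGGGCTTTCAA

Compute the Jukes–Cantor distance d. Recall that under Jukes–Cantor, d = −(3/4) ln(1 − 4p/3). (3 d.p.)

The sequences differ at 16 of 41 sites, so p = 16/41 ≈ 0.390244.
d = −(3/4) ln(1 − 4p/3) = −0.75 ln(1 − 0.520325) = −0.75 ln(0.479675)
  = −0.75 × (-0.734646) = 0.550985 substitutions/site.

0.551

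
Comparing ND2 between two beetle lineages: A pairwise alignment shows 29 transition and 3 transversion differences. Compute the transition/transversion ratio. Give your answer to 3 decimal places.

R = 29/3 = 9.666666… ≈ 9.667 (to 3 d.p.).

9.667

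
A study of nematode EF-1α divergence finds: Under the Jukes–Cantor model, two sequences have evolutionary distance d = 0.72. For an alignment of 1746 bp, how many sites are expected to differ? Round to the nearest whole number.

808

Invert JC69: p = (3/4)(1 − e^(−4d/3)) = 0.75 × (1 − e^(-0.96)) = 0.75 × (1 − 0.382893) = 0.462830.
Expected differing sites = pL ≈ 0.462830 × 1746 = 808.10118 ≈ 808.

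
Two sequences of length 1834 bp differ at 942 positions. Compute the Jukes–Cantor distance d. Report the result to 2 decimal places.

0.87

p = 942/1834 ≈ 0.513631.
d = −(3/4) ln(1 − 4p/3) = −0.75 ln(1 − 0.684841) = −0.75 ln(0.315159)
  = −0.75 × (-1.154678) = 0.866009 substitutions/site.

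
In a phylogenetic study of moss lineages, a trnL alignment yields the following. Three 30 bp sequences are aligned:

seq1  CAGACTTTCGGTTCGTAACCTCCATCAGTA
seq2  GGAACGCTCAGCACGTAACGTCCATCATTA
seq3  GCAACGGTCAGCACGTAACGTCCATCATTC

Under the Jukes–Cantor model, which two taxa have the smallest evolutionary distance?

seq2 and seq3

seq1–seq2: 10/30 differ, p = 0.333, d = 0.441.
seq1–seq3: 11/30 differ, p = 0.367, d = 0.503.
seq2–seq3: 3/30 differ, p = 0.100, d = 0.107.
The smallest distance is between seq2 and seq3.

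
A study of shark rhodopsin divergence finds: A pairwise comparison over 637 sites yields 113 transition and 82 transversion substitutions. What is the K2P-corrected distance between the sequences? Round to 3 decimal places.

P = 113/637 ≈ 0.177394 and Q = 82/637 ≈ 0.128728.
Under the Kimura two-parameter model, d = −½ ln(1 − 2P − Q) − ¼ ln(1 − 2Q).
1 − 2P − Q = 0.516484, giving −½ ln(0.516484) = 0.330355.
1 − 2Q = 0.742544, giving −¼ ln(0.742544) = 0.074418.
d = 0.330355 + 0.074418 = 0.404773.

0.405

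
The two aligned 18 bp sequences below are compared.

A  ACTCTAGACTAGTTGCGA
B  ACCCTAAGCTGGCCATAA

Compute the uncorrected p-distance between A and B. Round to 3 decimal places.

0.500

The sequences differ at 9 of 18 positions (sites 3, 7, 8, 11, 13, 14, 15, 16, 17).
p = 9/18 = 0.500.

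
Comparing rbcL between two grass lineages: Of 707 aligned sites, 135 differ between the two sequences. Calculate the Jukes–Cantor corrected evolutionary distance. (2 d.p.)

0.22

p = 135/707 ≈ 0.190948.
d = −(3/4) ln(1 − 4p/3) = −0.75 ln(1 − 0.254597) = −0.75 ln(0.745403)
  = −0.75 × (-0.293830) = 0.220373 substitutions/site.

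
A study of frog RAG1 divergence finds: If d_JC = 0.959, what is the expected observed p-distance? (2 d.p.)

p = (3/4)(1 − e^(−4d/3)) = 0.75 × (1 − e^(-1.278667)) = 0.75 × (1 − 0.278408) = 0.541194.

0.54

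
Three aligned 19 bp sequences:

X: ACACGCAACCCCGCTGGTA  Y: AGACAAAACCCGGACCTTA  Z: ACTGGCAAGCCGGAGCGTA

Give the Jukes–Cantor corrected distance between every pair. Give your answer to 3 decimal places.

X–Y: 8/19 sites differ → p ≈ 0.421053, d = −0.75 ln(1 − 0.561404) = 0.618132 ≈ 0.618.
X–Z: 7/19 sites differ → p ≈ 0.368421, d = −0.75 ln(1 − 0.491228) = 0.506816 ≈ 0.507.
Y–Z: 8/19 sites differ → p ≈ 0.421053, d = −0.75 ln(1 − 0.561404) = 0.618132 ≈ 0.618.

d(X,Y) = 0.618, d(X,Z) = 0.507, d(Y,Z) = 0.618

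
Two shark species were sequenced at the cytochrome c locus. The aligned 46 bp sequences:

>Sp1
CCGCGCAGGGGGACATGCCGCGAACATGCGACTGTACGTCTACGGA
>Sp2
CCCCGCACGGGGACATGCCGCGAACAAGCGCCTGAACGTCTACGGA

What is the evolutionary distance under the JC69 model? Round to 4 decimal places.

The sequences differ at 5 of 46 sites (3, 8, 27, 31, 35), so p = 5/46 ≈ 0.108696.
d = −(3/4) ln(1 − 4p/3) = −0.75 ln(1 − 0.144928) = −0.75 ln(0.855072)
  = −0.75 × (-0.156570) = 0.117428 substitutions/site.

0.1174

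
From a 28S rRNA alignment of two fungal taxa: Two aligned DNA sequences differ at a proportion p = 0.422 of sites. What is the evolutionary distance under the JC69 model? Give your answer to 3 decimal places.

d = −(3/4) ln(1 − 4p/3) = −0.75 ln(1 − 0.562667) = −0.75 ln(0.437333)
  = −0.75 × (-0.827060) = 0.620295 substitutions/site.

0.620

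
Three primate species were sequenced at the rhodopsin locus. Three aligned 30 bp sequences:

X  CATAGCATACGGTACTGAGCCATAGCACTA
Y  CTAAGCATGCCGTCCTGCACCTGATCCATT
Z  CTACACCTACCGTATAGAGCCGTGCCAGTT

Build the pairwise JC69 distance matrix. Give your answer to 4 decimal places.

d(X,Y) = 0.6467, d(X,Z) = 0.6467, d(Y,Z) = 0.8240

X–Y: 13/30 sites differ → p ≈ 0.433333, d = −0.75 ln(1 − 0.577777) = 0.646666 ≈ 0.6467.
X–Z: 13/30 sites differ → p ≈ 0.433333, d = −0.75 ln(1 − 0.577777) = 0.646666 ≈ 0.6467.
Y–Z: 15/30 sites differ → p = 0.5, d = −0.75 ln(1 − 0.666667) = 0.823960 ≈ 0.8240.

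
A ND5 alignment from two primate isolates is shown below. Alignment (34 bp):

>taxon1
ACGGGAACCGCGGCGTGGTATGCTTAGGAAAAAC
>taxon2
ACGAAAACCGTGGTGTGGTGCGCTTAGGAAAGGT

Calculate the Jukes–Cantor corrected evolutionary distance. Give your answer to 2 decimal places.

The sequences differ at 9 of 34 sites (4, 5, 11, 14, 20, 21, 32, 33, 34), so p = 9/34 ≈ 0.264706.
d = −(3/4) ln(1 − 4p/3) = −0.75 ln(1 − 0.352941) = −0.75 ln(0.647059)
  = −0.75 × (-0.435318) = 0.326489 substitutions/site.

0.33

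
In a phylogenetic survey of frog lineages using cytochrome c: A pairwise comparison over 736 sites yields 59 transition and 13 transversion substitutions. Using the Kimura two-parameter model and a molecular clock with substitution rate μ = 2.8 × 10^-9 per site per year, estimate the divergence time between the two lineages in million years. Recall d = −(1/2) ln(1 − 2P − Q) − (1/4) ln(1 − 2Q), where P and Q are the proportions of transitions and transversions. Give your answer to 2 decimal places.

19.11

P = 59/736 ≈ 0.080163 and Q = 13/736 ≈ 0.017663.
Under the Kimura two-parameter model, d = −½ ln(1 − 2P − Q) − ¼ ln(1 − 2Q).
1 − 2P − Q = 0.822011, giving −½ ln(0.822011) = 0.098001.
1 − 2Q = 0.964674, giving −¼ ln(0.964674) = 0.008991.
d = 0.098001 + 0.008991 = 0.106992.
Under a molecular clock d = 2μt, so t = d/(2μ) = 0.106992 / (2 × 2.8 × 10^-9) = 19.11 million years.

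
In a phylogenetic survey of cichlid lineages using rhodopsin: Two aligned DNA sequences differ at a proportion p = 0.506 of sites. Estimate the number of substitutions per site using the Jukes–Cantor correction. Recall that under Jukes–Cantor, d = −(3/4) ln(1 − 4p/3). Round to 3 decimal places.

d = −(3/4) ln(1 − 4p/3) = −0.75 ln(1 − 0.674667) = −0.75 ln(0.325333)
  = −0.75 × (-1.122906) = 0.842180 substitutions/site.

0.842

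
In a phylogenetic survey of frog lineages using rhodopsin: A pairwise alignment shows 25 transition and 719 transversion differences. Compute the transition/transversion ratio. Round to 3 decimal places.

R = 25/719 = 0.034770… ≈ 0.035 (to 3 d.p.).

0.035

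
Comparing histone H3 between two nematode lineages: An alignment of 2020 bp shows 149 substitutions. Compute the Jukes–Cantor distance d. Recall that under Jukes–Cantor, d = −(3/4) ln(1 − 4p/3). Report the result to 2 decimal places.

p = 149/2020 ≈ 0.073762.
d = −(3/4) ln(1 − 4p/3) = −0.75 ln(1 − 0.098349) = −0.75 ln(0.901651)
  = −0.75 × (-0.103528) = 0.077646 substitutions/site.

0.08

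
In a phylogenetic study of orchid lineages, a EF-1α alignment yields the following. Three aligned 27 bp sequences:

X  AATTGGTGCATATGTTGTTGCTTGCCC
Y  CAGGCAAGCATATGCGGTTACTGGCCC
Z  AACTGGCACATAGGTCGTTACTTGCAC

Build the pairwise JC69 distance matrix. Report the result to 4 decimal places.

X–Y: 10/27 sites differ → p ≈ 0.37037, d = −0.75 ln(1 − 0.493827) = 0.510658 ≈ 0.5107.
X–Z: 7/27 sites differ → p ≈ 0.259259, d = −0.75 ln(1 − 0.345679) = 0.318118 ≈ 0.3181.
Y–Z: 12/27 sites differ → p ≈ 0.444444, d = −0.75 ln(1 − 0.592592) = 0.673455 ≈ 0.6735.

d(X,Y) = 0.5107, d(X,Z) = 0.3181, d(Y,Z) = 0.6735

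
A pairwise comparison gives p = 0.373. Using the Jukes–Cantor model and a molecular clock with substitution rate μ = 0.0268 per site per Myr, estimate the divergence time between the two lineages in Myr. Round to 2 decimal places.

d = −(3/4) ln(1 − 4p/3) = −0.75 ln(1 − 0.497333) = −0.75 ln(0.502667)
  = −0.75 × (-0.687827) = 0.515870 substitutions/site.
Under a molecular clock d = 2μt, so t = d/(2μ) = 0.515870 / (2 × 0.0268) = 9.62 Myr.

9.62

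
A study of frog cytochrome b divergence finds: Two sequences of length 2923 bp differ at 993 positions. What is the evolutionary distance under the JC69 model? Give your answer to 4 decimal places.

0.4524

p = 993/2923 ≈ 0.339719.
d = −(3/4) ln(1 − 4p/3) = −0.75 ln(1 − 0.452959) = −0.75 ln(0.547041)
  = −0.75 × (-0.603232) = 0.452424 substitutions/site.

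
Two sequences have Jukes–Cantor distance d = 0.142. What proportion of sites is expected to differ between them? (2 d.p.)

0.13

p = (3/4)(1 − e^(−4d/3)) = 0.75 × (1 − e^(-0.189333)) = 0.75 × (1 − 0.827511) = 0.129367.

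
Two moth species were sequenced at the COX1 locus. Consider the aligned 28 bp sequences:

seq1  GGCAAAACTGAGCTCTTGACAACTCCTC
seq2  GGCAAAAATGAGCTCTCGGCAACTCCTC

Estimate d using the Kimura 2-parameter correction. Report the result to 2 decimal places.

Of 28 sites, 2 differences are transitions and 1 are transversions, so P = 2/28 ≈ 0.071429 and Q = 1/28 ≈ 0.035714.
Under the Kimura two-parameter model, d = −½ ln(1 − 2P − Q) − ¼ ln(1 − 2Q).
1 − 2P − Q = 0.821428, giving −½ ln(0.821428) = 0.098355.
1 − 2Q = 0.928572, giving −¼ ln(0.928572) = 0.018527.
d = 0.098355 + 0.018527 = 0.116882.

0.12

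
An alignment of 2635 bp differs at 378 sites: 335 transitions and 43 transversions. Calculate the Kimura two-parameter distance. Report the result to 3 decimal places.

0.166

P = 335/2635 ≈ 0.127135 and Q = 43/2635 ≈ 0.016319.
Under the Kimura two-parameter model, d = −½ ln(1 − 2P − Q) − ¼ ln(1 − 2Q).
1 − 2P − Q = 0.729411, giving −½ ln(0.729411) = 0.157759.
1 − 2Q = 0.967362, giving −¼ ln(0.967362) = 0.008296.
d = 0.157759 + 0.008296 = 0.166055.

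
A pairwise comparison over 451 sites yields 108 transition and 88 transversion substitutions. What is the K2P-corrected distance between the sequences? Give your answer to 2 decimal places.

P = 108/451 ≈ 0.239468 and Q = 88/451 ≈ 0.195122.
Under the Kimura two-parameter model, d = −½ ln(1 − 2P − Q) − ¼ ln(1 − 2Q).
1 − 2P − Q = 0.325942, giving −½ ln(0.325942) = 0.560518.
1 − 2Q = 0.609756, giving −¼ ln(0.609756) = 0.123674.
d = 0.560518 + 0.123674 = 0.684192.

0.68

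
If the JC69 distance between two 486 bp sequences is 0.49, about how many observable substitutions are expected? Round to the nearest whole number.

Invert JC69: p = (3/4)(1 − e^(−4d/3)) = 0.75 × (1 − e^(-0.653333)) = 0.75 × (1 − 0.520309) = 0.359768.
Expected differing sites = pL ≈ 0.359768 × 486 = 174.847248 ≈ 175.

175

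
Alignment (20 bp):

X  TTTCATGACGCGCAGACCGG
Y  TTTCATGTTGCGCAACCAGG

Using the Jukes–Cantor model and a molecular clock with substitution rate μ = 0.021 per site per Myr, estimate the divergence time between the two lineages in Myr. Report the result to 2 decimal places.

The sequences differ at 5 of 20 sites (8, 9, 15, 16, 18), so p = 5/20 = 0.25.
d = −(3/4) ln(1 − 4p/3) = −0.75 ln(1 − 0.333333) = −0.75 ln(0.666667)
  = −0.75 × (-0.405465) = 0.304099 substitutions/site.
Under a molecular clock d = 2μt, so t = d/(2μ) = 0.304099 / (2 × 0.021) = 7.24 Myr.

7.24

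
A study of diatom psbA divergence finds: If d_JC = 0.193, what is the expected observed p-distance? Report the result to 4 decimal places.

0.1702

p = (3/4)(1 − e^(−4d/3)) = 0.75 × (1 − e^(-0.257333)) = 0.75 × (1 − 0.773111) = 0.170167.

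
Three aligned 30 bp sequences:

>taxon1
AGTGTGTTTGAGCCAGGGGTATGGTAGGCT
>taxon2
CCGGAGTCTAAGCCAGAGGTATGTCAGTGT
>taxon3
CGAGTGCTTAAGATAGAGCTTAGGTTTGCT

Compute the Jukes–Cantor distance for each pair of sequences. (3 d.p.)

d(taxon1,taxon2) = 0.503, d(taxon1,taxon3) = 0.572, d(taxon2,taxon3) = 0.931

taxon1–taxon2: 11/30 sites differ → p ≈ 0.366667, d = −0.75 ln(1 − 0.488889) = 0.503376 ≈ 0.503.
taxon1–taxon3: 12/30 sites differ → p = 0.4, d = −0.75 ln(1 − 0.533333) = 0.571605 ≈ 0.572.
taxon2–taxon3: 16/30 sites differ → p ≈ 0.533333, d = −0.75 ln(1 − 0.711111) = 0.931285 ≈ 0.931.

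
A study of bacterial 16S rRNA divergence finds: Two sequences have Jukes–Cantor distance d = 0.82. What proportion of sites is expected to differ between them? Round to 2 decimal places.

0.50

p = (3/4)(1 − e^(−4d/3)) = 0.75 × (1 − e^(-1.093333)) = 0.75 × (1 − 0.335098) = 0.498677.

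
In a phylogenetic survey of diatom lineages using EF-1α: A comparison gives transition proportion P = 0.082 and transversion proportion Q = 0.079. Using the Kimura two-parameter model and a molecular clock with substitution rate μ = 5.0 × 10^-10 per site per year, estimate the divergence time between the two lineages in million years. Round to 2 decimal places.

182.19

Under the Kimura two-parameter model, d = −½ ln(1 − 2P − Q) − ¼ ln(1 − 2Q).
1 − 2P − Q = 0.757, giving −½ ln(0.757) = 0.139196.
1 − 2Q = 0.842, giving −¼ ln(0.842) = 0.042994.
d = 0.139196 + 0.042994 = 0.182190.
Under a molecular clock d = 2μt, so t = d/(2μ) = 0.182190 / (2 × 5.0 × 10^-10) = 182.19 million years.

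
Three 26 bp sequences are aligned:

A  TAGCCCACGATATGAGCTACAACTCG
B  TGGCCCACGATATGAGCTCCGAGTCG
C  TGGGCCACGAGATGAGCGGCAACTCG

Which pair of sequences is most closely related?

A and B

A–B: 4/26 differ, p = 0.154, d = 0.172.
A–C: 5/26 differ, p = 0.192, d = 0.222.
B–C: 6/26 differ, p = 0.231, d = 0.276.
The smallest distance is between A and B.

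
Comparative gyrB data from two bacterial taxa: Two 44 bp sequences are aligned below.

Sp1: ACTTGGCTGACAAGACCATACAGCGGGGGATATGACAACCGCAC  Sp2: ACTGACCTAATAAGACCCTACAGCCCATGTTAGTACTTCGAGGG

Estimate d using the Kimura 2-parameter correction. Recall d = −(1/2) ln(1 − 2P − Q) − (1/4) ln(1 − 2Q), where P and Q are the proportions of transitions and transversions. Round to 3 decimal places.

0.700

Of 44 sites, 6 differences are transitions and 14 are transversions, so P = 6/44 ≈ 0.136364 and Q = 14/44 ≈ 0.318182.
Under the Kimura two-parameter model, d = −½ ln(1 − 2P − Q) − ¼ ln(1 − 2Q).
1 − 2P − Q = 0.40909, giving −½ ln(0.40909) = 0.446910.
1 − 2Q = 0.363636, giving −¼ ln(0.363636) = 0.252900.
d = 0.446910 + 0.252900 = 0.699810.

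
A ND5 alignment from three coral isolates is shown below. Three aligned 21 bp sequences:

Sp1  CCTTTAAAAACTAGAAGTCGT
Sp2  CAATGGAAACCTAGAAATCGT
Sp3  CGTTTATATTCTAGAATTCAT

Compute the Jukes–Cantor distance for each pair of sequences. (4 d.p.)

d(Sp1,Sp2) = 0.3597, d(Sp1,Sp3) = 0.3597, d(Sp2,Sp3) = 0.6355

Sp1–Sp2: 6/21 sites differ → p ≈ 0.285714, d = −0.75 ln(1 − 0.380952) = 0.359679 ≈ 0.3597.
Sp1–Sp3: 6/21 sites differ → p ≈ 0.285714, d = −0.75 ln(1 − 0.380952) = 0.359679 ≈ 0.3597.
Sp2–Sp3: 9/21 sites differ → p ≈ 0.428571, d = −0.75 ln(1 − 0.571428) = 0.635472 ≈ 0.6355.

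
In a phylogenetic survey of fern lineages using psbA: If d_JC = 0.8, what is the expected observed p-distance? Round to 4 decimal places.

0.4919

p = (3/4)(1 − e^(−4d/3)) = 0.75 × (1 − e^(-1.066667)) = 0.75 × (1 − 0.344154) = 0.491885.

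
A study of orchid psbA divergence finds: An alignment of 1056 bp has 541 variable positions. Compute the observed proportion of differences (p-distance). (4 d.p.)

0.5123

p = 541/1056 = 0.512310… ≈ 0.5123 (to 4 d.p.).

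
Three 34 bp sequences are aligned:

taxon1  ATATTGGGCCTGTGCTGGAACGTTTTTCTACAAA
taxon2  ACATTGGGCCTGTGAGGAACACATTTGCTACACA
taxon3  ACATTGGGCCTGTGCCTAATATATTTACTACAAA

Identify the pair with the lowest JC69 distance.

taxon1–taxon2: 10/34 differ, p = 0.294, d = 0.373.
taxon1–taxon3: 9/34 differ, p = 0.265, d = 0.326.
taxon2–taxon3: 7/34 differ, p = 0.206, d = 0.241.
The smallest distance is between taxon2 and taxon3.

taxon2 and taxon3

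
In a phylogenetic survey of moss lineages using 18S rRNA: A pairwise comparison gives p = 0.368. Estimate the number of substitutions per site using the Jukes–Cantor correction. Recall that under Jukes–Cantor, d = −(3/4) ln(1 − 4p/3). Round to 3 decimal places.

0.506

d = −(3/4) ln(1 − 4p/3) = −0.75 ln(1 − 0.490667) = −0.75 ln(0.509333)
  = −0.75 × (-0.674653) = 0.505990 substitutions/site.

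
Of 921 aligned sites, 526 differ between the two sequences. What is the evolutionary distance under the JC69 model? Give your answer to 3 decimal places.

p = 526/921 ≈ 0.571118.
d = −(3/4) ln(1 − 4p/3) = −0.75 ln(1 − 0.761491) = −0.75 ln(0.238509)
  = −0.75 × (-1.433348) = 1.075011 substitutions/site.

1.075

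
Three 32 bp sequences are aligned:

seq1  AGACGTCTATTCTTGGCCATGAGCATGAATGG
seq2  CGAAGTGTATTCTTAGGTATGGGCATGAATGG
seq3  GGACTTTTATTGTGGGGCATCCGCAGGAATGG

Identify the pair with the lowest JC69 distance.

seq1 and seq2

seq1–seq2: 7/32 differ, p = 0.219, d = 0.259.
seq1–seq3: 9/32 differ, p = 0.281, d = 0.353.
seq2–seq3: 11/32 differ, p = 0.344, d = 0.460.
The smallest distance is between seq1 and seq2.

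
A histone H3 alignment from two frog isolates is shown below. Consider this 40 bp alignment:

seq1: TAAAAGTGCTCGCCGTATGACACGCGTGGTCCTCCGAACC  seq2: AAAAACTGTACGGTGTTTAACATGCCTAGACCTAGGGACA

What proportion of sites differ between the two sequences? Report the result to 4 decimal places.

The sequences differ at 16 of 40 positions.
p = 16/40 = 0.4000.

0.4000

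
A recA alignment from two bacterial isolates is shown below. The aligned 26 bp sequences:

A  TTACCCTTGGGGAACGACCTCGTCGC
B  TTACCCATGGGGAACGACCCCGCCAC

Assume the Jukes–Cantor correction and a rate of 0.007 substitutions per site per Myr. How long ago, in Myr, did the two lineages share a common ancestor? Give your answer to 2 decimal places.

12.30

The sequences differ at 4 of 26 sites (7, 20, 23, 25), so p = 4/26 ≈ 0.153846.
d = −(3/4) ln(1 − 4p/3) = −0.75 ln(1 − 0.205128) = −0.75 ln(0.794872)
  = −0.75 × (-0.229574) = 0.172181 substitutions/site.
Under a molecular clock d = 2μt, so t = d/(2μ) = 0.172181 / (2 × 0.007) = 12.30 Myr.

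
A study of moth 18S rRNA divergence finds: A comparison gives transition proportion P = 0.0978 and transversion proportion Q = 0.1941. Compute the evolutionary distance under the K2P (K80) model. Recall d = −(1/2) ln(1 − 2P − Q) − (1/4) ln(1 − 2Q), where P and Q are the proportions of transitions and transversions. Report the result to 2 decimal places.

Under the Kimura two-parameter model, d = −½ ln(1 − 2P − Q) − ¼ ln(1 − 2Q).
1 − 2P − Q = 0.6103, giving −½ ln(0.6103) = 0.246902.
1 − 2Q = 0.6118, giving −¼ ln(0.6118) = 0.122837.
d = 0.246902 + 0.122837 = 0.369739.

0.37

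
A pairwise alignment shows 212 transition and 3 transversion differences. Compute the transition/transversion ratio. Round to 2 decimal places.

R = 212/3 = 70.666666… ≈ 70.67 (to 2 d.p.).

70.67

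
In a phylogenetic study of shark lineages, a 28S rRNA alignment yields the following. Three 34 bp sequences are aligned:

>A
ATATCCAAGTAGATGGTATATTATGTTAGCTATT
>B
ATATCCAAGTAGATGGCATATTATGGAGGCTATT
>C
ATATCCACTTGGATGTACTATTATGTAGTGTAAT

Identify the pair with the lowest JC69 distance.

A–B: 4/34 differ, p = 0.118, d = 0.128.
A–C: 11/34 differ, p = 0.324, d = 0.423.
B–C: 10/34 differ, p = 0.294, d = 0.373.
The smallest distance is between A and B.

A and B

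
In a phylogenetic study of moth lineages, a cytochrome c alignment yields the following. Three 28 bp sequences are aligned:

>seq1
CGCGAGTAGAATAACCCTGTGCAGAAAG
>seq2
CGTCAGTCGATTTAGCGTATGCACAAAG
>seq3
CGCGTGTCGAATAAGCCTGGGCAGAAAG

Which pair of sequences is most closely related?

seq1–seq2: 9/28 differ, p = 0.321, d = 0.420.
seq1–seq3: 4/28 differ, p = 0.143, d = 0.158.
seq2–seq3: 9/28 differ, p = 0.321, d = 0.420.
The smallest distance is between seq1 and seq3.

seq1 and seq3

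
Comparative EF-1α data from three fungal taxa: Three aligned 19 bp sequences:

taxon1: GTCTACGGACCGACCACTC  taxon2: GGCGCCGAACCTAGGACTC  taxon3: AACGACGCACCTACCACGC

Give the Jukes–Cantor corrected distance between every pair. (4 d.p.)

taxon1–taxon2: 7/19 sites differ → p ≈ 0.368421, d = −0.75 ln(1 − 0.491228) = 0.506816 ≈ 0.5068.
taxon1–taxon3: 6/19 sites differ → p ≈ 0.315789, d = −0.75 ln(1 − 0.421052) = 0.409907 ≈ 0.4099.
taxon2–taxon3: 7/19 sites differ → p ≈ 0.368421, d = −0.75 ln(1 − 0.491228) = 0.506816 ≈ 0.5068.

d(taxon1,taxon2) = 0.5068, d(taxon1,taxon3) = 0.4099, d(taxon2,taxon3) = 0.5068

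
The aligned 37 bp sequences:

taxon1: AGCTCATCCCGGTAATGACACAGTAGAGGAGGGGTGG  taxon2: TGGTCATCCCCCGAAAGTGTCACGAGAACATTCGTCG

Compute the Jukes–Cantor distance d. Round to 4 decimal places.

0.7112

The sequences differ at 17 of 37 sites, so p = 17/37 ≈ 0.459459.
d = −(3/4) ln(1 − 4p/3) = −0.75 ln(1 − 0.612612) = −0.75 ln(0.387388)
  = −0.75 × (-0.948329) = 0.711247 substitutions/site.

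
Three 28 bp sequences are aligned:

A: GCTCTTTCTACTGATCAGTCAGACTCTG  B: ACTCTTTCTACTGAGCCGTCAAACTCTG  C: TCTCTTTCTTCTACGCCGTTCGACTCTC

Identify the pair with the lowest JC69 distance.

A and B

A–B: 4/28 differ, p = 0.143, d = 0.158.
A–C: 9/28 differ, p = 0.321, d = 0.420.
B–C: 8/28 differ, p = 0.286, d = 0.360.
The smallest distance is between A and B.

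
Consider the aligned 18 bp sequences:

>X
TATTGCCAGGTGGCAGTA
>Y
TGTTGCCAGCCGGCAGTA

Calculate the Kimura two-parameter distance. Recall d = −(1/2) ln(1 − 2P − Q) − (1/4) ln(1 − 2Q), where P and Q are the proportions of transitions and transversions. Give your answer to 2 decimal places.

0.19

Of 18 sites, 2 differences are transitions and 1 are transversions, so P = 2/18 ≈ 0.111111 and Q = 1/18 ≈ 0.055556.
Under the Kimura two-parameter model, d = −½ ln(1 − 2P − Q) − ¼ ln(1 − 2Q).
1 − 2P − Q = 0.722222, giving −½ ln(0.722222) = 0.162711.
1 − 2Q = 0.888888, giving −¼ ln(0.888888) = 0.029446.
d = 0.162711 + 0.029446 = 0.192157.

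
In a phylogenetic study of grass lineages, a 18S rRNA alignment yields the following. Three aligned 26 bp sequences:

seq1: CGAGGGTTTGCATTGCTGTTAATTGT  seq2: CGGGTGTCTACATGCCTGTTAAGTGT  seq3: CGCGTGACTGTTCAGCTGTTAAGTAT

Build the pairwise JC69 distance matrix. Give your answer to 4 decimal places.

seq1–seq2: 7/26 sites differ → p ≈ 0.269231, d = −0.75 ln(1 − 0.358975) = 0.333515 ≈ 0.3335.
seq1–seq3: 10/26 sites differ → p ≈ 0.384615, d = −0.75 ln(1 − 0.51282) = 0.539341 ≈ 0.5393.
seq2–seq3: 9/26 sites differ → p ≈ 0.346154, d = −0.75 ln(1 − 0.461539) = 0.464280 ≈ 0.4643.

d(seq1,seq2) = 0.3335, d(seq1,seq3) = 0.5393, d(seq2,seq3) = 0.4643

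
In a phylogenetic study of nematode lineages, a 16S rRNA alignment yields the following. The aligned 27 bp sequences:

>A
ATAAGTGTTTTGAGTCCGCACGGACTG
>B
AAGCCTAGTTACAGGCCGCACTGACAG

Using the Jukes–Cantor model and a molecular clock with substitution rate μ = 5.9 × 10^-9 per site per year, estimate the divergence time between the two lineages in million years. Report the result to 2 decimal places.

The sequences differ at 11 of 27 sites, so p = 11/27 ≈ 0.407407.
d = −(3/4) ln(1 − 4p/3) = −0.75 ln(1 − 0.543209) = −0.75 ln(0.456791)
  = −0.75 × (-0.783529) = 0.587647 substitutions/site.
Under a molecular clock d = 2μt, so t = d/(2μ) = 0.587647 / (2 × 5.9 × 10^-9) = 49.80 million years.

49.80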